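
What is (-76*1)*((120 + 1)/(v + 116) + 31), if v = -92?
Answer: -16435/6 ≈ -2739.2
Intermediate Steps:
(-76*1)*((120 + 1)/(v + 116) + 31) = (-76*1)*((120 + 1)/(-92 + 116) + 31) = -76*(121/24 + 31) = -76*865/24 = -16435/6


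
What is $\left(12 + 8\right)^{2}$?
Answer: $400$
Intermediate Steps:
$\left(12 + 8\right)^{2} = 20^{2} = 400$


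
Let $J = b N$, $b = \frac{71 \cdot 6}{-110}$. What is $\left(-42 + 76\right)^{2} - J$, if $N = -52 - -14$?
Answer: $\frac{55486}{55} \approx 1008.8$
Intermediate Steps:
$N = -38$ ($N = -52 + 14 = -38$)
$b = - \frac{213}{55}$ ($b = 426 \left(- \frac{1}{110}\right) = - \frac{213}{55} \approx -3.8727$)
$J = \frac{8094}{55}$ ($J = \left(- \frac{213}{55}\right) \left(-38\right) = \frac{8094}{55} \approx 147.16$)
$\left(-42 + 76\right)^{2} - J = \left(-42 + 76\right)^{2} - \frac{8094}{55} = 34^{2} - \frac{8094}{55} = 1156 - \frac{8094}{55} = \frac{55486}{55}$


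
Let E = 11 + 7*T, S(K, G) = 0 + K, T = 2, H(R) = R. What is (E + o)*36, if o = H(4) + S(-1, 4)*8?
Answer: 756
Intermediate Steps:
S(K, G) = K
E = 25 (E = 11 + 7*2 = 11 + 14 = 25)
o = -4 (o = 4 - 1*8 = 4 - 8 = -4)
(E + o)*36 = (25 - 4)*36 = 21*36 = 756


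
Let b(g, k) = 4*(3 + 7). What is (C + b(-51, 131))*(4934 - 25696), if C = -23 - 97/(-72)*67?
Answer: -80172463/36 ≈ -2.2270e+6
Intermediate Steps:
b(g, k) = 40 (b(g, k) = 4*10 = 40)
C = 4843/72 (C = -23 - 97*(-1/72)*67 = -23 + (97/72)*67 = -23 + 6499/72 = 4843/72 ≈ 67.264)
(C + b(-51, 131))*(4934 - 25696) = (4843/72 + 40)*(4934 - 25696) = (7723/72)*(-20762) = -80172463/36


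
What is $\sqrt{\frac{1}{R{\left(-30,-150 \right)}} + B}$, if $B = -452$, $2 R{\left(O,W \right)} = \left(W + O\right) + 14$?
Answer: $\frac{i \sqrt{3113911}}{83} \approx 21.261 i$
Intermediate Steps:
$R{\left(O,W \right)} = 7 + \frac{O}{2} + \frac{W}{2}$ ($R{\left(O,W \right)} = \frac{\left(W + O\right) + 14}{2} = \frac{\left(O + W\right) + 14}{2} = \frac{14 + O + W}{2} = 7 + \frac{O}{2} + \frac{W}{2}$)
$\sqrt{\frac{1}{R{\left(-30,-150 \right)}} + B} = \sqrt{\frac{1}{7 + \frac{1}{2} \left(-30\right) + \frac{1}{2} \left(-150\right)} - 452} = \sqrt{\frac{1}{7 - 15 - 75} - 452} = \sqrt{\frac{1}{-83} - 452} = \sqrt{- \frac{1}{83} - 452} = \sqrt{- \frac{37517}{83}} = \frac{i \sqrt{3113911}}{83}$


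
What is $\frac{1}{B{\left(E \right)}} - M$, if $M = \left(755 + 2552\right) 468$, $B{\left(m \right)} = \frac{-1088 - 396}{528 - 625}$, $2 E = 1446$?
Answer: $- \frac{2296751087}{1484} \approx -1.5477 \cdot 10^{6}$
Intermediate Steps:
$E = 723$ ($E = \frac{1}{2} \cdot 1446 = 723$)
$B{\left(m \right)} = \frac{1484}{97}$ ($B{\left(m \right)} = - \frac{1484}{-97} = \left(-1484\right) \left(- \frac{1}{97}\right) = \frac{1484}{97}$)
$M = 1547676$ ($M = 3307 \cdot 468 = 1547676$)
$\frac{1}{B{\left(E \right)}} - M = \frac{1}{\frac{1484}{97}} - 1547676 = \frac{97}{1484} - 1547676 = - \frac{2296751087}{1484}$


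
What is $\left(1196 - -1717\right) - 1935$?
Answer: $978$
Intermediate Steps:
$\left(1196 - -1717\right) - 1935 = \left(1196 + 1717\right) - 1935 = 2913 - 1935 = 978$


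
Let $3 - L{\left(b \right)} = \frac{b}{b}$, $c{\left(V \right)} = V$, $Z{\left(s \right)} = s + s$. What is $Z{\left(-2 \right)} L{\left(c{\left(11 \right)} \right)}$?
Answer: $-8$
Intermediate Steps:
$Z{\left(s \right)} = 2 s$
$L{\left(b \right)} = 2$ ($L{\left(b \right)} = 3 - \frac{b}{b} = 3 - 1 = 2$)
$Z{\left(-2 \right)} L{\left(c{\left(11 \right)} \right)} = 2 \left(-2\right) 2 = \left(-4\right) 2 = -8$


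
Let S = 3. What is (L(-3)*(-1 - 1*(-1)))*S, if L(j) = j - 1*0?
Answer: 0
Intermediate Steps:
L(j) = j (L(j) = j + 0 = j)
(L(-3)*(-1 - 1*(-1)))*S = -3*(-1 - 1*(-1))*3 = -3*(-1 + 1)*3 = -3*0*3 = 0*3 = 0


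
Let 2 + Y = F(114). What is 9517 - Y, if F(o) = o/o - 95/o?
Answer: 57113/6 ≈ 9518.8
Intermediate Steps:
F(o) = 1 - 95/o
Y = -11/6 (Y = -2 + (-95 + 114)/114 = -2 + (1/114)*19 = -2 + 1/6 = -11/6 ≈ -1.8333)
9517 - Y = 9517 - 1*(-11/6) = 9517 + 11/6 = 57113/6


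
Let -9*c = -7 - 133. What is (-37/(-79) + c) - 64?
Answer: -34111/711 ≈ -47.976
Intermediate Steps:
c = 140/9 (c = -(-7 - 133)/9 = -⅑*(-140) = 140/9 ≈ 15.556)
(-37/(-79) + c) - 64 = (-37/(-79) + 140/9) - 64 = (-37*(-1/79) + 140/9) - 64 = (37/79 + 140/9) - 64 = 11393/711 - 64 = -34111/711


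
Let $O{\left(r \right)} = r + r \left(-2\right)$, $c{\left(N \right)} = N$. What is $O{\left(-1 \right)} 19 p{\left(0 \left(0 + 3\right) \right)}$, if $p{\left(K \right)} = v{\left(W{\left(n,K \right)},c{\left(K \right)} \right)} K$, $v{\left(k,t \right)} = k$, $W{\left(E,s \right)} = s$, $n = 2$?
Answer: $0$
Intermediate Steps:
$O{\left(r \right)} = - r$ ($O{\left(r \right)} = r - 2 r = - r$)
$p{\left(K \right)} = K^{2}$ ($p{\left(K \right)} = K K = K^{2}$)
$O{\left(-1 \right)} 19 p{\left(0 \left(0 + 3\right) \right)} = \left(-1\right) \left(-1\right) 19 \left(0 \left(0 + 3\right)\right)^{2} = 1 \cdot 19 \left(0 \cdot 3\right)^{2} = 19 \cdot 0^{2} = 19 \cdot 0 = 0$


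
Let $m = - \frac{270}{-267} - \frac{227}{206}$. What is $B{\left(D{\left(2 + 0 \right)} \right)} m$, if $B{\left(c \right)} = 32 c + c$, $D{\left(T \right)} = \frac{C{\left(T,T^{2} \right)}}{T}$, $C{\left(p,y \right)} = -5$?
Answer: $\frac{274395}{36668} \approx 7.4832$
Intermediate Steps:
$D{\left(T \right)} = - \frac{5}{T}$
$m = - \frac{1663}{18334}$ ($m = \left(-270\right) \left(- \frac{1}{267}\right) - \frac{227}{206} = \frac{90}{89} - \frac{227}{206} = - \frac{1663}{18334} \approx -0.090706$)
$B{\left(c \right)} = 33 c$
$B{\left(D{\left(2 + 0 \right)} \right)} m = 33 \left(- \frac{5}{2 + 0}\right) \left(- \frac{1663}{18334}\right) = 33 \left(- \frac{5}{2}\right) \left(- \frac{1663}{18334}\right) = \left(- \frac{165}{2}\right) \left(- \frac{1663}{18334}\right) = \frac{274395}{36668}$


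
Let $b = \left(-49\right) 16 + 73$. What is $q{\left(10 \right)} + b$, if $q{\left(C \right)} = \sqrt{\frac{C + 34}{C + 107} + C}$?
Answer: $-711 + \frac{\sqrt{15782}}{39} \approx -707.78$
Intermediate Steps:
$q{\left(C \right)} = \sqrt{C + \frac{34 + C}{107 + C}}$ ($q{\left(C \right)} = \sqrt{\frac{34 + C}{107 + C} + C} = \sqrt{C + \frac{34 + C}{107 + C}}$)
$b = -711$ ($b = -784 + 73 = -711$)
$q{\left(10 \right)} + b = \sqrt{\frac{34 + 10 + 10 \left(107 + 10\right)}{107 + 10}} - 711 = \sqrt{\frac{34 + 10 + 10 \cdot 117}{117}} - 711 = \sqrt{\frac{34 + 10 + 1170}{117}} - 711 = \sqrt{\frac{1}{117} \cdot 1214} - 711 = \sqrt{\frac{1214}{117}} - 711 = \frac{\sqrt{15782}}{39} - 711 = -711 + \frac{\sqrt{15782}}{39}$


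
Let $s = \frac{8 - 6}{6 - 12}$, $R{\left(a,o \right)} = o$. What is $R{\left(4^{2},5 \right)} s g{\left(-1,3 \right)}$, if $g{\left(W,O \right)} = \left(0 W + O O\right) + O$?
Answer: $-20$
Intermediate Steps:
$g{\left(W,O \right)} = O + O^{2}$ ($g{\left(W,O \right)} = \left(0 + O^{2}\right) + O = O^{2} + O = O + O^{2}$)
$s = - \frac{1}{3}$ ($s = \frac{2}{-6} = 2 \left(- \frac{1}{6}\right) = - \frac{1}{3} \approx -0.33333$)
$R{\left(4^{2},5 \right)} s g{\left(-1,3 \right)} = 5 \left(- \frac{1}{3}\right) 3 \left(1 + 3\right) = - \frac{5 \cdot 3 \cdot 4}{3} = \left(- \frac{5}{3}\right) 12 = -20$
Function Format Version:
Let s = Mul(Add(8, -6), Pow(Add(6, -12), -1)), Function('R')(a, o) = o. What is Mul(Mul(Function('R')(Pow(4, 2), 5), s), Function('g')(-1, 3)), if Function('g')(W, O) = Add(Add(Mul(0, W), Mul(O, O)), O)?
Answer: -20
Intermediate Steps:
Function('g')(W, O) = Add(O, Pow(O, 2)) (Function('g')(W, O) = Add(Add(0, Pow(O, 2)), O) = Add(Pow(O, 2), O) = Add(O, Pow(O, 2)))
s = Rational(-1, 3) (s = Mul(2, Pow(-6, -1)) = Mul(2, Rational(-1, 6)) = Rational(-1, 3) ≈ -0.33333)
Mul(Mul(Function('R')(Pow(4, 2), 5), s), Function('g')(-1, 3)) = Mul(Mul(5, Rational(-1, 3)), Mul(3, Add(1, 3))) = Mul(Rational(-5, 3), Mul(3, 4)) = Mul(Rational(-5, 3), 12) = -20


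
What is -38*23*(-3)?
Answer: 2622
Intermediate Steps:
-38*23*(-3) = -874*(-3) = 2622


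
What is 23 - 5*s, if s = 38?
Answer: -167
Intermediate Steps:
23 - 5*s = 23 - 5*38 = 23 - 190 = -167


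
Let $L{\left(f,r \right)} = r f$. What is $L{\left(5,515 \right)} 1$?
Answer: $2575$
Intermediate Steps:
$L{\left(f,r \right)} = f r$
$L{\left(5,515 \right)} 1 = 5 \cdot 515 \cdot 1 = 2575 \cdot 1 = 2575$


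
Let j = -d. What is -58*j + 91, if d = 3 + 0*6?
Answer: 265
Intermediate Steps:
d = 3 (d = 3 + 0 = 3)
j = -3 (j = -1*3 = -3)
-58*j + 91 = -58*(-3) + 91 = 174 + 91 = 265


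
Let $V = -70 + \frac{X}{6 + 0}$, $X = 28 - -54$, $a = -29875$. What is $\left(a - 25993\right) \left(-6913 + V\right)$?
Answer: $\frac{1168088144}{3} \approx 3.8936 \cdot 10^{8}$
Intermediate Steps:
$X = 82$ ($X = 28 + 54 = 82$)
$V = - \frac{169}{3}$ ($V = -70 + \frac{1}{6 + 0} \cdot 82 = -70 + \frac{1}{6} \cdot 82 = -70 + \frac{41}{3} = - \frac{169}{3} \approx -56.333$)
$\left(a - 25993\right) \left(-6913 + V\right) = \left(-29875 - 25993\right) \left(-6913 - \frac{169}{3}\right) = \left(-55868\right) \left(- \frac{20908}{3}\right) = \frac{1168088144}{3}$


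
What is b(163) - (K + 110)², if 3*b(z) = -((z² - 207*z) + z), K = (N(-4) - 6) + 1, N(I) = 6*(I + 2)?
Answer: -18938/3 ≈ -6312.7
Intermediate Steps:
N(I) = 12 + 6*I (N(I) = 6*(2 + I) = 12 + 6*I)
K = -17 (K = ((12 + 6*(-4)) - 6) + 1 = ((12 - 24) - 6) + 1 = (-12 - 6) + 1 = -18 + 1 = -17)
b(z) = -z²/3 + 206*z/3 (b(z) = (-((z² - 207*z) + z))/3 = (-(z² - 206*z))/3 = (-z² + 206*z)/3 = -z²/3 + 206*z/3)
b(163) - (K + 110)² = (⅓)*163*(206 - 1*163) - (-17 + 110)² = (⅓)*163*(206 - 163) - 1*93² = (⅓)*163*43 - 1*8649 = 7009/3 - 8649 = -18938/3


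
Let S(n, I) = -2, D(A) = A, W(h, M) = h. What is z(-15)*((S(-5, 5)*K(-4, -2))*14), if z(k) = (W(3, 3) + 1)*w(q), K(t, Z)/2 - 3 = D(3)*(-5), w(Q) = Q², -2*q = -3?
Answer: 6048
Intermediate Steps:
q = 3/2 (q = -½*(-3) = 3/2 ≈ 1.5000)
K(t, Z) = -24 (K(t, Z) = 6 + 2*(3*(-5)) = 6 + 2*(-15) = 6 - 30 = -24)
z(k) = 9 (z(k) = (3 + 1)*(3/2)² = 4*(9/4) = 9)
z(-15)*((S(-5, 5)*K(-4, -2))*14) = 9*(-2*(-24)*14) = 9*(48*14) = 9*672 = 6048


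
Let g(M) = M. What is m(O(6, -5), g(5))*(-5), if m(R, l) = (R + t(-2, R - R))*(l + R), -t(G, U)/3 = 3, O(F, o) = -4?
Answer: 65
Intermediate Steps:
t(G, U) = -9 (t(G, U) = -3*3 = -9)
m(R, l) = (-9 + R)*(R + l) (m(R, l) = (R - 9)*(l + R) = (-9 + R)*(R + l))
m(O(6, -5), g(5))*(-5) = ((-4)**2 - 9*(-4) - 9*5 - 4*5)*(-5) = (16 + 36 - 45 - 20)*(-5) = -13*(-5) = 65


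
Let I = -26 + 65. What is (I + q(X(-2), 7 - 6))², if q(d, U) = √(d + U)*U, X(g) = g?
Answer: (39 + I)² ≈ 1520.0 + 78.0*I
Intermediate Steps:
q(d, U) = U*√(U + d) (q(d, U) = √(U + d)*U = U*√(U + d))
I = 39
(I + q(X(-2), 7 - 6))² = (39 + (7 - 6)*√((7 - 6) - 2))² = (39 + 1*√(1 - 2))² = (39 + 1*√(-1))² = (39 + 1*I)² = (39 + I)²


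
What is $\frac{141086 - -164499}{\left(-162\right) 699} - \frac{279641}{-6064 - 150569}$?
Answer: $- \frac{5399569249}{5912269218} \approx -0.91328$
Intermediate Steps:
$\frac{141086 - -164499}{\left(-162\right) 699} - \frac{279641}{-6064 - 150569} = \frac{141086 + 164499}{-113238} - \frac{279641}{-6064 - 150569} = 305585 \left(- \frac{1}{113238}\right) - \frac{279641}{-156633} = - \frac{305585}{113238} - - \frac{279641}{156633} = - \frac{305585}{113238} + \frac{279641}{156633} = - \frac{5399569249}{5912269218}$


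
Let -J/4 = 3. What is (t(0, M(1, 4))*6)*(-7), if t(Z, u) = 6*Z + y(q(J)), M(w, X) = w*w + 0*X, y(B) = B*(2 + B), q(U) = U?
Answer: -5040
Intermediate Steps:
J = -12 (J = -4*3 = -12)
M(w, X) = w² (M(w, X) = w² + 0 = w²)
t(Z, u) = 120 + 6*Z (t(Z, u) = 6*Z - 12*(2 - 12) = 6*Z - 12*(-10) = 6*Z + 120 = 120 + 6*Z)
(t(0, M(1, 4))*6)*(-7) = ((120 + 6*0)*6)*(-7) = ((120 + 0)*6)*(-7) = (120*6)*(-7) = 720*(-7) = -5040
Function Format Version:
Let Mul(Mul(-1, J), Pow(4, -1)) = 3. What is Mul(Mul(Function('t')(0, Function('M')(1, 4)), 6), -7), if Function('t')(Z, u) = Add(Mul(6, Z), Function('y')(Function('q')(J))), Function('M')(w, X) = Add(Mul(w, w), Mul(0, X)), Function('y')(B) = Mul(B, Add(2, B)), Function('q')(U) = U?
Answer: -5040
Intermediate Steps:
J = -12 (J = Mul(-4, 3) = -12)
Function('M')(w, X) = Pow(w, 2) (Function('M')(w, X) = Add(Pow(w, 2), 0) = Pow(w, 2))
Function('t')(Z, u) = Add(120, Mul(6, Z)) (Function('t')(Z, u) = Add(Mul(6, Z), Mul(-12, Add(2, -12))) = Add(Mul(6, Z), Mul(-12, -10)) = Add(Mul(6, Z), 120) = Add(120, Mul(6, Z)))
Mul(Mul(Function('t')(0, Function('M')(1, 4)), 6), -7) = Mul(Mul(Add(120, Mul(6, 0)), 6), -7) = Mul(Mul(Add(120, 0), 6), -7) = Mul(Mul(120, 6), -7) = Mul(720, -7) = -5040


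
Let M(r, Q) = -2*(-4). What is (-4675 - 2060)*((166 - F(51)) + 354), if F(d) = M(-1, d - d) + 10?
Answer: -3380970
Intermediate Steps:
M(r, Q) = 8
F(d) = 18 (F(d) = 8 + 10 = 18)
(-4675 - 2060)*((166 - F(51)) + 354) = (-4675 - 2060)*((166 - 1*18) + 354) = -6735*((166 - 18) + 354) = -6735*(148 + 354) = -6735*502 = -3380970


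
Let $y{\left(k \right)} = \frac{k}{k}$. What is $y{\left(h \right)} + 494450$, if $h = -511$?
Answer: $494451$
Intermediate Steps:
$y{\left(k \right)} = 1$
$y{\left(h \right)} + 494450 = 1 + 494450 = 494451$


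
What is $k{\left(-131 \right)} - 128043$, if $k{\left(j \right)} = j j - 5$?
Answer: $-110887$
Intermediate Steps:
$k{\left(j \right)} = -5 + j^{2}$ ($k{\left(j \right)} = j^{2} - 5 = -5 + j^{2}$)
$k{\left(-131 \right)} - 128043 = \left(-5 + \left(-131\right)^{2}\right) - 128043 = \left(-5 + 17161\right) - 128043 = 17156 - 128043 = -110887$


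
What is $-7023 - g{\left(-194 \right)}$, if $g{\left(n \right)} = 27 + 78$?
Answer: $-7128$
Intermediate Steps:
$g{\left(n \right)} = 105$
$-7023 - g{\left(-194 \right)} = -7023 - 105 = -7128$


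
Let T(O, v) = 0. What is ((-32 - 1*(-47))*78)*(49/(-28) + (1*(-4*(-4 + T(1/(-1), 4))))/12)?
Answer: -975/2 ≈ -487.50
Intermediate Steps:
((-32 - 1*(-47))*78)*(49/(-28) + (1*(-4*(-4 + T(1/(-1), 4))))/12) = ((-32 - 1*(-47))*78)*(49/(-28) + (1*(-4*(-4 + 0)))/12) = ((-32 + 47)*78)*(49*(-1/28) + (1*(-4*(-4)))*(1/12)) = (15*78)*(-7/4 + (1*16)*(1/12)) = 1170*(-7/4 + 16*(1/12)) = 1170*(-7/4 + 4/3) = 1170*(-5/12) = -975/2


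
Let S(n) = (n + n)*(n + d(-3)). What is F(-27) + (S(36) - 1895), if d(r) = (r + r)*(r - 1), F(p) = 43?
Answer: 2468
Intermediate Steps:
d(r) = 2*r*(-1 + r) (d(r) = (2*r)*(-1 + r) = 2*r*(-1 + r))
S(n) = 2*n*(24 + n) (S(n) = (n + n)*(n + 2*(-3)*(-1 - 3)) = (2*n)*(n + 2*(-3)*(-4)) = (2*n)*(n + 24) = (2*n)*(24 + n) = 2*n*(24 + n))
F(-27) + (S(36) - 1895) = 43 + (2*36*(24 + 36) - 1895) = 43 + (2*36*60 - 1895) = 43 + (4320 - 1895) = 43 + 2425 = 2468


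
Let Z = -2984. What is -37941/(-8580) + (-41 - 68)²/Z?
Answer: 939747/2133560 ≈ 0.44046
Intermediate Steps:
-37941/(-8580) + (-41 - 68)²/Z = -37941/(-8580) + (-41 - 68)²/(-2984) = -37941*(-1/8580) + (-109)²*(-1/2984) = 12647/2860 + 11881*(-1/2984) = 12647/2860 - 11881/2984 = 939747/2133560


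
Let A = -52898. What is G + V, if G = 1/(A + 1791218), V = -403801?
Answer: -701935354319/1738320 ≈ -4.0380e+5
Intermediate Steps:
G = 1/1738320 (G = 1/(-52898 + 1791218) = 1/1738320 ≈ 5.7527e-7)
G + V = 1/1738320 - 403801 = -701935354319/1738320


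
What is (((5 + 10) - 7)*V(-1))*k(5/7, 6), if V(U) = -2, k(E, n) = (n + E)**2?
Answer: -35344/49 ≈ -721.31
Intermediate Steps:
k(E, n) = (E + n)**2
(((5 + 10) - 7)*V(-1))*k(5/7, 6) = (((5 + 10) - 7)*(-2))*(5/7 + 6)**2 = ((15 - 7)*(-2))*(5*(1/7) + 6)**2 = (8*(-2))*(5/7 + 6)**2 = -16*(47/7)**2 = -16*2209/49 = -35344/49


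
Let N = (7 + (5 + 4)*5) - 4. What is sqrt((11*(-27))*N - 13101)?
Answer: I*sqrt(27357) ≈ 165.4*I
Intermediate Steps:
N = 48 (N = (7 + 9*5) - 4 = (7 + 45) - 4 = 52 - 4 = 48)
sqrt((11*(-27))*N - 13101) = sqrt((11*(-27))*48 - 13101) = sqrt(-297*48 - 13101) = sqrt(-14256 - 13101) = sqrt(-27357) = I*sqrt(27357)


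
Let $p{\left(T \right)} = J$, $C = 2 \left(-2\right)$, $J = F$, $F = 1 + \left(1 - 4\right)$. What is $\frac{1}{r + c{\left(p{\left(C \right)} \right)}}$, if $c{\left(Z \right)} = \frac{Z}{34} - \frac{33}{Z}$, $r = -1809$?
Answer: $- \frac{34}{60947} \approx -0.00055786$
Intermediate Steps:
$F = -2$ ($F = 1 + \left(1 - 4\right) = 1 - 3 = -2$)
$J = -2$
$C = -4$
$p{\left(T \right)} = -2$
$c{\left(Z \right)} = - \frac{33}{Z} + \frac{Z}{34}$ ($c{\left(Z \right)} = Z \frac{1}{34} - \frac{33}{Z} = \frac{Z}{34} - \frac{33}{Z} = - \frac{33}{Z} + \frac{Z}{34}$)
$\frac{1}{r + c{\left(p{\left(C \right)} \right)}} = \frac{1}{-1809 + \left(- \frac{33}{-2} + \frac{1}{34} \left(-2\right)\right)} = \frac{1}{-1809 - - \frac{559}{34}} = \frac{1}{-1809 + \left(\frac{33}{2} - \frac{1}{17}\right)} = \frac{1}{-1809 + \frac{559}{34}} = \frac{1}{- \frac{60947}{34}} = - \frac{34}{60947}$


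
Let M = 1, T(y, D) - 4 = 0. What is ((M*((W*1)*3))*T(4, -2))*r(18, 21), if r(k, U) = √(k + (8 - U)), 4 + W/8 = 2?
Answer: -192*√5 ≈ -429.33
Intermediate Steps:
T(y, D) = 4 (T(y, D) = 4 + 0 = 4)
W = -16 (W = -32 + 8*2 = -32 + 16 = -16)
r(k, U) = √(8 + k - U)
((M*((W*1)*3))*T(4, -2))*r(18, 21) = ((1*(-16*1*3))*4)*√(8 + 18 - 1*21) = ((1*(-16*3))*4)*√(8 + 18 - 21) = ((1*(-48))*4)*√5 = (-48*4)*√5 = -192*√5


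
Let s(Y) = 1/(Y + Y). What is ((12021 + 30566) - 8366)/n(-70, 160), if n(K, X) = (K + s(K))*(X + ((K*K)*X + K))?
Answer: -14518/23287473 ≈ -0.00062343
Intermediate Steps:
s(Y) = 1/(2*Y)
n(K, X) = (K + 1/(2*K))*(K + X + X*K²) (n(K, X) = (K + 1/(2*K))*(X + ((K*K)*X + K)) = (K + 1/(2*K))*(X + (K²*X + K)) = (K + 1/(2*K))*(X + (X*K² + K)) = (K + 1/(2*K))*(X + (K + X*K²)) = (K + 1/(2*K))*(K + X + X*K²))
((12021 + 30566) - 8366)/n(-70, 160) = ((12021 + 30566) - 8366)/(½ + (-70)² + 160*(-70)³ + (½)*160/(-70) + (3/2)*(-70)*160) = (42587 - 8366)/(½ + 4900 + 160*(-343000) + (½)*160*(-1/70) - 16800) = 34221/(½ + 4900 - 54880000 - 8/7 - 16800) = 34221/(-768486609/14) = 34221*(-14/768486609) = -14518/23287473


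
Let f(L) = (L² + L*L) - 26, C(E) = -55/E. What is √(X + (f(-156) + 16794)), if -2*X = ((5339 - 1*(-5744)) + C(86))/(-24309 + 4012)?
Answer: √199391072042319153/1745542 ≈ 255.81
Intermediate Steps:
f(L) = -26 + 2*L² (f(L) = (L² + L²) - 26 = 2*L² - 26 = -26 + 2*L²)
X = 953083/3491084 (X = -((5339 - 1*(-5744)) - 55/86)/(2*(-24309 + 4012)) = -((5339 + 5744) - 55*1/86)/(2*(-20297)) = -(11083 - 55/86)*(-1)/(2*20297) = -953083*(-1)/(172*20297) = -½*(-953083/1745542) = 953083/3491084 ≈ 0.27301)
√(X + (f(-156) + 16794)) = √(953083/3491084 + ((-26 + 2*(-156)²) + 16794)) = √(953083/3491084 + ((-26 + 2*24336) + 16794)) = √(953083/3491084 + ((-26 + 48672) + 16794)) = √(953083/3491084 + (48646 + 16794)) = √(953083/3491084 + 65440) = √(228457490043/3491084) = √199391072042319153/1745542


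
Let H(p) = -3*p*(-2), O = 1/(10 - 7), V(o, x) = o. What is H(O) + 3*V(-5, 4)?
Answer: -13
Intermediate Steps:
O = ⅓ (O = 1/3 = ⅓ ≈ 0.33333)
H(p) = 6*p
H(O) + 3*V(-5, 4) = 6*(⅓) + 3*(-5) = 2 - 15 = -13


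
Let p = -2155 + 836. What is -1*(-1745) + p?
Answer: 426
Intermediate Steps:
p = -1319
-1*(-1745) + p = -1*(-1745) - 1319 = 1745 - 1319 = 426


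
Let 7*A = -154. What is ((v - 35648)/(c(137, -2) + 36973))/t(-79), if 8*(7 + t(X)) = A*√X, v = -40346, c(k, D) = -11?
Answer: 4255664/191148983 - 1671868*I*√79/191148983 ≈ 0.022264 - 0.07774*I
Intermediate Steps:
A = -22 (A = (⅐)*(-154) = -22)
t(X) = -7 - 11*√X/4 (t(X) = -7 + (-22*√X)/8 = -7 - 11*√X/4)
((v - 35648)/(c(137, -2) + 36973))/t(-79) = ((-40346 - 35648)/(-11 + 36973))/(-7 - 11*I*√79/4) = (-75994/36962)/(-7 - 11*I*√79/4) = (-75994*1/36962)/(-7 - 11*I*√79/4) = -37997/(18481*(-7 - 11*I*√79/4))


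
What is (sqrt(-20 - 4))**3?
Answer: -48*I*sqrt(6) ≈ -117.58*I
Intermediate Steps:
(sqrt(-20 - 4))**3 = (sqrt(-24))**3 = (2*I*sqrt(6))**3 = -48*I*sqrt(6)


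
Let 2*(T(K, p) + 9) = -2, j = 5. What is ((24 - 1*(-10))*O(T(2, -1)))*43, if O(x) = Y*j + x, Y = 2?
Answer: 0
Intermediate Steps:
T(K, p) = -10 (T(K, p) = -9 + (½)*(-2) = -9 - 1 = -10)
O(x) = 10 + x (O(x) = 2*5 + x = 10 + x)
((24 - 1*(-10))*O(T(2, -1)))*43 = ((24 - 1*(-10))*(10 - 10))*43 = ((24 + 10)*0)*43 = (34*0)*43 = 0*43 = 0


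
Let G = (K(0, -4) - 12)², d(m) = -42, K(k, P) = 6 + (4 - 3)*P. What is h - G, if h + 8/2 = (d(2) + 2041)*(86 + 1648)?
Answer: 3466162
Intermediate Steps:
K(k, P) = 6 + P (K(k, P) = 6 + 1*P = 6 + P)
G = 100 (G = ((6 - 4) - 12)² = (2 - 12)² = (-10)² = 100)
h = 3466262 (h = -4 + (-42 + 2041)*(86 + 1648) = -4 + 1999*1734 = -4 + 3466266 = 3466262)
h - G = 3466262 - 1*100 = 3466262 - 100 = 3466162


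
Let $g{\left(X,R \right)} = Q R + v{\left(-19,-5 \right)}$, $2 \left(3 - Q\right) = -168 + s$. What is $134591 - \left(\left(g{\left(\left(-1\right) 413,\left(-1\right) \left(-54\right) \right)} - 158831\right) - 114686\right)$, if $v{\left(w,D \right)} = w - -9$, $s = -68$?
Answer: $401584$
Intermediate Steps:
$v{\left(w,D \right)} = 9 + w$ ($v{\left(w,D \right)} = w + 9 = 9 + w$)
$Q = 121$ ($Q = 3 - \frac{-168 - 68}{2} = 3 - -118 = 3 + 118 = 121$)
$g{\left(X,R \right)} = -10 + 121 R$ ($g{\left(X,R \right)} = 121 R + \left(9 - 19\right) = 121 R - 10 = -10 + 121 R$)
$134591 - \left(\left(g{\left(\left(-1\right) 413,\left(-1\right) \left(-54\right) \right)} - 158831\right) - 114686\right) = 134591 - \left(\left(\left(-10 + 121 \left(\left(-1\right) \left(-54\right)\right)\right) - 158831\right) - 114686\right) = 134591 - \left(\left(\left(-10 + 121 \cdot 54\right) - 158831\right) - 114686\right) = 134591 - \left(\left(\left(-10 + 6534\right) - 158831\right) - 114686\right) = 134591 - \left(\left(6524 - 158831\right) - 114686\right) = 134591 - \left(-152307 - 114686\right) = 134591 - -266993 = 134591 + 266993 = 401584$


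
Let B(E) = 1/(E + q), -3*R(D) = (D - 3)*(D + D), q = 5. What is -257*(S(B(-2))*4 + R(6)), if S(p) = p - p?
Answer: 3084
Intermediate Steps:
R(D) = -2*D*(-3 + D)/3 (R(D) = -(D - 3)*(D + D)/3 = -(-3 + D)*2*D/3 = -2*D*(-3 + D)/3)
B(E) = 1/(5 + E) (B(E) = 1/(E + 5) = 1/(5 + E))
S(p) = 0
-257*(S(B(-2))*4 + R(6)) = -257*(0*4 + (2/3)*6*(3 - 1*6)) = -257*(0 + (2/3)*6*(3 - 6)) = -257*(0 + (2/3)*6*(-3)) = -257*(0 - 12) = -257*(-12) = 3084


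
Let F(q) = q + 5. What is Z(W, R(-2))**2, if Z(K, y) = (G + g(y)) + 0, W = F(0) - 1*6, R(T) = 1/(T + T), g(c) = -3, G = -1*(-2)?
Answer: 1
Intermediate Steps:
G = 2
R(T) = 1/(2*T)
F(q) = 5 + q
W = -1 (W = (5 + 0) - 1*6 = 5 - 6 = -1)
Z(K, y) = -1 (Z(K, y) = (2 - 3) + 0 = -1 + 0 = -1)
Z(W, R(-2))**2 = (-1)**2 = 1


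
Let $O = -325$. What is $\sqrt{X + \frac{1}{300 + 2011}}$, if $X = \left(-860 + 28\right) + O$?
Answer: $\frac{i \sqrt{6179211886}}{2311} \approx 34.015 i$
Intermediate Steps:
$X = -1157$ ($X = \left(-860 + 28\right) - 325 = -832 - 325 = -1157$)
$\sqrt{X + \frac{1}{300 + 2011}} = \sqrt{-1157 + \frac{1}{300 + 2011}} = \sqrt{-1157 + \frac{1}{2311}} = \sqrt{- \frac{2673826}{2311}} = \frac{i \sqrt{6179211886}}{2311}$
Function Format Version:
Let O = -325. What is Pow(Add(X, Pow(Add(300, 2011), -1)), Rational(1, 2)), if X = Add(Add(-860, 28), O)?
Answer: Mul(Rational(1, 2311), I, Pow(6179211886, Rational(1, 2))) ≈ Mul(34.015, I)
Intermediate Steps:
X = -1157 (X = Add(Add(-860, 28), -325) = Add(-832, -325) = -1157)
Pow(Add(X, Pow(Add(300, 2011), -1)), Rational(1, 2)) = Pow(Add(-1157, Pow(Add(300, 2011), -1)), Rational(1, 2)) = Pow(Add(-1157, Pow(2311, -1)), Rational(1, 2)) = Pow(Add(-1157, Rational(1, 2311)), Rational(1, 2)) = Pow(Rational(-2673826, 2311), Rational(1, 2)) = Mul(Rational(1, 2311), I, Pow(6179211886, Rational(1, 2)))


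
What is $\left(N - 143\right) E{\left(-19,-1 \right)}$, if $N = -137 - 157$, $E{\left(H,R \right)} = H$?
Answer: $8303$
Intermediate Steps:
$N = -294$
$\left(N - 143\right) E{\left(-19,-1 \right)} = \left(-294 - 143\right) \left(-19\right) = \left(-437\right) \left(-19\right) = 8303$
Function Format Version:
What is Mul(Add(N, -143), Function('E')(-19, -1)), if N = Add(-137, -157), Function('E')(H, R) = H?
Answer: 8303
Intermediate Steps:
N = -294
Mul(Add(N, -143), Function('E')(-19, -1)) = Mul(Add(-294, -143), -19) = Mul(-437, -19) = 8303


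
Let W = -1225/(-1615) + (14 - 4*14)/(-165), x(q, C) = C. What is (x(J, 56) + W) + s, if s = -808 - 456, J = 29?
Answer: -21442123/17765 ≈ -1207.0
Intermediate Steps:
s = -1264
W = 17997/17765 (W = -1225*(-1/1615) + (14 - 56)*(-1/165) = 245/323 - 42*(-1/165) = 245/323 + 14/55 = 17997/17765 ≈ 1.0131)
(x(J, 56) + W) + s = (56 + 17997/17765) - 1264 = 1012837/17765 - 1264 = -21442123/17765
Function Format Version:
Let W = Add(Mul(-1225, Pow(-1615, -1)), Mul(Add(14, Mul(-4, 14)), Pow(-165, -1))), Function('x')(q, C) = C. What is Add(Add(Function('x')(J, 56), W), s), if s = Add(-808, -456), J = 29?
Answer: Rational(-21442123, 17765) ≈ -1207.0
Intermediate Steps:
s = -1264
W = Rational(17997, 17765) (W = Add(Mul(-1225, Rational(-1, 1615)), Mul(Add(14, -56), Rational(-1, 165))) = Add(Rational(245, 323), Mul(-42, Rational(-1, 165))) = Add(Rational(245, 323), Rational(14, 55)) = Rational(17997, 17765) ≈ 1.0131)
Add(Add(Function('x')(J, 56), W), s) = Add(Add(56, Rational(17997, 17765)), -1264) = Add(Rational(1012837, 17765), -1264) = Rational(-21442123, 17765)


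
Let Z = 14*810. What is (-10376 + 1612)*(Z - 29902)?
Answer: 162677368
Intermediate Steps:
Z = 11340
(-10376 + 1612)*(Z - 29902) = (-10376 + 1612)*(11340 - 29902) = -8764*(-18562) = 162677368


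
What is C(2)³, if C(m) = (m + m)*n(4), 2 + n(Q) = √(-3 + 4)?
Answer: -64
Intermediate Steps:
n(Q) = -1 (n(Q) = -2 + √(-3 + 4) = -2 + √1 = -2 + 1 = -1)
C(m) = -2*m (C(m) = (m + m)*(-1) = (2*m)*(-1) = -2*m)
C(2)³ = (-2*2)³ = (-4)³ = -64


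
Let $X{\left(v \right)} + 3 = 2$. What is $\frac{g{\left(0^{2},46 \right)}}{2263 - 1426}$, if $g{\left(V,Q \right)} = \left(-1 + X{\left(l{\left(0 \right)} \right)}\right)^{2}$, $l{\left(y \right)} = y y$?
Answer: $\frac{4}{837} \approx 0.004779$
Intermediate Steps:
$l{\left(y \right)} = y^{2}$
$X{\left(v \right)} = -1$ ($X{\left(v \right)} = -3 + 2 = -1$)
$g{\left(V,Q \right)} = 4$ ($g{\left(V,Q \right)} = \left(-1 - 1\right)^{2} = \left(-2\right)^{2} = 4$)
$\frac{g{\left(0^{2},46 \right)}}{2263 - 1426} = \frac{4}{2263 - 1426} = \frac{4}{837}$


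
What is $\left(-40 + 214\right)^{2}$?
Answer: $30276$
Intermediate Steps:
$\left(-40 + 214\right)^{2} = 174^{2} = 30276$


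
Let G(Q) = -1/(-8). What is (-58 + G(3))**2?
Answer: 214369/64 ≈ 3349.5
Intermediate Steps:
G(Q) = 1/8 (G(Q) = -1*(-1/8) = 1/8)
(-58 + G(3))**2 = (-58 + 1/8)**2 = (-463/8)**2 = 214369/64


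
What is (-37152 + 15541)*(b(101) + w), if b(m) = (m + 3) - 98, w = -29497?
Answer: 637330001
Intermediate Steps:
b(m) = -95 + m (b(m) = (3 + m) - 98 = -95 + m)
(-37152 + 15541)*(b(101) + w) = (-37152 + 15541)*((-95 + 101) - 29497) = -21611*(6 - 29497) = -21611*(-29491) = 637330001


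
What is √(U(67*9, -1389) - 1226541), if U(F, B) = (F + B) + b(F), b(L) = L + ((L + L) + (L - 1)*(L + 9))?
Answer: I*√857094 ≈ 925.79*I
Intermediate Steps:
b(L) = 3*L + (-1 + L)*(9 + L) (b(L) = L + (2*L + (-1 + L)*(9 + L)) = 3*L + (-1 + L)*(9 + L))
U(F, B) = -9 + B + F² + 12*F (U(F, B) = (F + B) + (-9 + F² + 11*F) = (B + F) + (-9 + F² + 11*F) = -9 + B + F² + 12*F)
√(U(67*9, -1389) - 1226541) = √((-9 - 1389 + (67*9)² + 12*(67*9)) - 1226541) = √((-9 - 1389 + 603² + 12*603) - 1226541) = √((-9 - 1389 + 363609 + 7236) - 1226541) = √(369447 - 1226541) = √(-857094) = I*√857094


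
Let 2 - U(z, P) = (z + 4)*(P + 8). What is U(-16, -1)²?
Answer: 7396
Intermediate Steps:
U(z, P) = 2 - (4 + z)*(8 + P) (U(z, P) = 2 - (z + 4)*(P + 8) = 2 - (4 + z)*(8 + P))
U(-16, -1)² = (-30 - 8*(-16) - 4*(-1) - 1*(-1)*(-16))² = (-30 + 128 + 4 - 16)² = 86² = 7396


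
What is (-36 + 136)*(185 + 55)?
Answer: 24000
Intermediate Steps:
(-36 + 136)*(185 + 55) = 100*240 = 24000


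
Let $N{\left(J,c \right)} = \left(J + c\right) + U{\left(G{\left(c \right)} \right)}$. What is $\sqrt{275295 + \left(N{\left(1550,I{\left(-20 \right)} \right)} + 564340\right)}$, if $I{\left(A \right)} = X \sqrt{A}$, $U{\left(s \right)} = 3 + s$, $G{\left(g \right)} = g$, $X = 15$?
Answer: $2 \sqrt{210297 + 15 i \sqrt{5}} \approx 917.16 + 0.073141 i$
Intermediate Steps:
$I{\left(A \right)} = 15 \sqrt{A}$
$N{\left(J,c \right)} = 3 + J + 2 c$ ($N{\left(J,c \right)} = \left(J + c\right) + \left(3 + c\right) = 3 + J + 2 c$)
$\sqrt{275295 + \left(N{\left(1550,I{\left(-20 \right)} \right)} + 564340\right)} = \sqrt{275295 + \left(\left(3 + 1550 + 2 \cdot 15 \sqrt{-20}\right) + 564340\right)} = \sqrt{275295 + \left(\left(3 + 1550 + 2 \cdot 15 \cdot 2 i \sqrt{5}\right) + 564340\right)} = \sqrt{275295 + \left(\left(3 + 1550 + 2 \cdot 30 i \sqrt{5}\right) + 564340\right)} = \sqrt{275295 + \left(\left(3 + 1550 + 60 i \sqrt{5}\right) + 564340\right)} = \sqrt{275295 + \left(\left(1553 + 60 i \sqrt{5}\right) + 564340\right)} = \sqrt{275295 + \left(565893 + 60 i \sqrt{5}\right)} = \sqrt{841188 + 60 i \sqrt{5}}$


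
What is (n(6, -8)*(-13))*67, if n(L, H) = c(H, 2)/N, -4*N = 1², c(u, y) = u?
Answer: -27872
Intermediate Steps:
N = -¼ (N = -¼*1² = -¼*1 = -¼ ≈ -0.25000)
n(L, H) = -4*H (n(L, H) = H/(-¼) = H*(-4) = -4*H)
(n(6, -8)*(-13))*67 = (-4*(-8)*(-13))*67 = (32*(-13))*67 = -416*67 = -27872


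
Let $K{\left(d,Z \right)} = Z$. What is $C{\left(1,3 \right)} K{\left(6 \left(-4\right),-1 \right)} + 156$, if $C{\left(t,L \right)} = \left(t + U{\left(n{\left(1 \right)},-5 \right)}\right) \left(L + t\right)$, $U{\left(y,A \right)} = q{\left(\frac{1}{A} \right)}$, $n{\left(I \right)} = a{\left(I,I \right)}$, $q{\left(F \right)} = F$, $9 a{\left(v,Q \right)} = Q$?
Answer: $\frac{764}{5} \approx 152.8$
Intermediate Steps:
$a{\left(v,Q \right)} = \frac{Q}{9}$
$n{\left(I \right)} = \frac{I}{9}$
$U{\left(y,A \right)} = \frac{1}{A}$
$C{\left(t,L \right)} = \left(- \frac{1}{5} + t\right) \left(L + t\right)$ ($C{\left(t,L \right)} = \left(t + \frac{1}{-5}\right) \left(L + t\right) = \left(t - \frac{1}{5}\right) \left(L + t\right) = \left(- \frac{1}{5} + t\right) \left(L + t\right)$)
$C{\left(1,3 \right)} K{\left(6 \left(-4\right),-1 \right)} + 156 = \left(1^{2} - \frac{3}{5} - \frac{1}{5} + 3 \cdot 1\right) \left(-1\right) + 156 = \left(1 - \frac{3}{5} - \frac{1}{5} + 3\right) \left(-1\right) + 156 = \frac{16}{5} \left(-1\right) + 156 = - \frac{16}{5} + 156 = \frac{764}{5}$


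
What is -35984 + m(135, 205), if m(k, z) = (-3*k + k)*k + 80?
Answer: -72354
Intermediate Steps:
m(k, z) = 80 - 2*k**2 (m(k, z) = (-2*k)*k + 80 = -2*k**2 + 80 = 80 - 2*k**2)
-35984 + m(135, 205) = -35984 + (80 - 2*135**2) = -35984 + (80 - 2*18225) = -35984 + (80 - 36450) = -35984 - 36370 = -72354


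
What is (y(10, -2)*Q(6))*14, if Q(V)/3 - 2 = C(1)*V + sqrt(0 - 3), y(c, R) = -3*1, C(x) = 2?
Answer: -1764 - 126*I*sqrt(3) ≈ -1764.0 - 218.24*I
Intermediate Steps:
y(c, R) = -3
Q(V) = 6 + 6*V + 3*I*sqrt(3) (Q(V) = 6 + 3*(2*V + sqrt(0 - 3)) = 6 + 3*(2*V + sqrt(-3)) = 6 + 3*(2*V + I*sqrt(3)) = 6 + (6*V + 3*I*sqrt(3)) = 6 + 6*V + 3*I*sqrt(3))
(y(10, -2)*Q(6))*14 = -3*(6 + 6*6 + 3*I*sqrt(3))*14 = -3*(6 + 36 + 3*I*sqrt(3))*14 = -3*(42 + 3*I*sqrt(3))*14 = (-126 - 9*I*sqrt(3))*14 = -1764 - 126*I*sqrt(3)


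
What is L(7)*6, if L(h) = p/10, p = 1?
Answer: ⅗ ≈ 0.60000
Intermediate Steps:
L(h) = ⅒ (L(h) = 1/10 = 1*(⅒) = ⅒)
L(7)*6 = (⅒)*6 = ⅗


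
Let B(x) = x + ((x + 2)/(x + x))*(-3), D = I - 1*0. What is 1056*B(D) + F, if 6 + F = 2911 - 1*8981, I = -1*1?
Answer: -5548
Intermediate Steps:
I = -1
F = -6076 (F = -6 + (2911 - 1*8981) = -6 + (2911 - 8981) = -6 - 6070 = -6076)
D = -1 (D = -1 - 1*0 = -1 + 0 = -1)
B(x) = x - 3*(2 + x)/(2*x) (B(x) = x + ((2 + x)/((2*x)))*(-3) = x + ((2 + x)*(1/(2*x)))*(-3) = x + ((2 + x)/(2*x))*(-3) = x - 3*(2 + x)/(2*x))
1056*B(D) + F = 1056*(-3/2 - 1 - 3/(-1)) - 6076 = 1056*(-3/2 - 1 - 3*(-1)) - 6076 = 1056*(-3/2 - 1 + 3) - 6076 = 1056*(½) - 6076 = 528 - 6076 = -5548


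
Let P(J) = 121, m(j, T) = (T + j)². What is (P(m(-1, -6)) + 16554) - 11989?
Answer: 4686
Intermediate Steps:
(P(m(-1, -6)) + 16554) - 11989 = (121 + 16554) - 11989 = 16675 - 11989 = 4686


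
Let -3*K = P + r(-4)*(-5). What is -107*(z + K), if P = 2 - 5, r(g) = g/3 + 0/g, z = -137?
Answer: 133108/9 ≈ 14790.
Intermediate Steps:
r(g) = g/3 (r(g) = g*(⅓) + 0 = g/3 + 0 = g/3)
P = -3
K = -11/9 (K = -(-3 + ((⅓)*(-4))*(-5))/3 = -(-3 - 4/3*(-5))/3 = -(-3 + 20/3)/3 = -⅓*11/3 = -11/9 ≈ -1.2222)
-107*(z + K) = -107*(-137 - 11/9) = -107*(-1244/9) = 133108/9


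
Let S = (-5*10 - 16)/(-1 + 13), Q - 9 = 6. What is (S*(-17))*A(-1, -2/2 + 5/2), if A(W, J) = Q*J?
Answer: 8415/4 ≈ 2103.8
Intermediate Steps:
Q = 15 (Q = 9 + 6 = 15)
S = -11/2 (S = (-50 - 16)/12 = -66*1/12 = -11/2 ≈ -5.5000)
A(W, J) = 15*J
(S*(-17))*A(-1, -2/2 + 5/2) = (-11/2*(-17))*(15*(-2/2 + 5/2)) = 187*(15*(-2*½ + 5*(½)))/2 = 187*(15*(-1 + 5/2))/2 = 187*(15*(3/2))/2 = (187/2)*(45/2) = 8415/4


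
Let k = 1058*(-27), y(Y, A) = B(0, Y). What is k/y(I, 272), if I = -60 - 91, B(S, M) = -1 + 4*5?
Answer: -28566/19 ≈ -1503.5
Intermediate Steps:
B(S, M) = 19 (B(S, M) = -1 + 20 = 19)
I = -151
y(Y, A) = 19
k = -28566
k/y(I, 272) = -28566/19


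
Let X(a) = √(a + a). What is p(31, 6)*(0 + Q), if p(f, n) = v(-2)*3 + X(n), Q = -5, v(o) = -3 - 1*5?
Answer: 120 - 10*√3 ≈ 102.68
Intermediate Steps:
v(o) = -8 (v(o) = -3 - 5 = -8)
X(a) = √2*√a (X(a) = √(2*a) = √2*√a)
p(f, n) = -24 + √2*√n (p(f, n) = -8*3 + √2*√n = -24 + √2*√n)
p(31, 6)*(0 + Q) = (-24 + √2*√6)*(0 - 5) = (-24 + 2*√3)*(-5) = 120 - 10*√3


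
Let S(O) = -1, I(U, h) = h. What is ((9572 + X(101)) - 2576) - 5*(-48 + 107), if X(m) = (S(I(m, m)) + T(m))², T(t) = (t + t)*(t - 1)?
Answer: 408006302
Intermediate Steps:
T(t) = 2*t*(-1 + t) (T(t) = (2*t)*(-1 + t) = 2*t*(-1 + t))
X(m) = (-1 + 2*m*(-1 + m))²
((9572 + X(101)) - 2576) - 5*(-48 + 107) = ((9572 + (-1 + 2*101*(-1 + 101))²) - 2576) - 5*(-48 + 107) = ((9572 + (-1 + 2*101*100)²) - 2576) - 5*59 = ((9572 + (-1 + 20200)²) - 2576) - 1*295 = ((9572 + 20199²) - 2576) - 295 = ((9572 + 407999601) - 2576) - 295 = (408009173 - 2576) - 295 = 408006597 - 295 = 408006302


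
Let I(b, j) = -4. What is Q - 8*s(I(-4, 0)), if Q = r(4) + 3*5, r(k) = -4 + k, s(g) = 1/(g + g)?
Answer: 16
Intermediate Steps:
s(g) = 1/(2*g)
Q = 15 (Q = (-4 + 4) + 3*5 = 0 + 15 = 15)
Q - 8*s(I(-4, 0)) = 15 - 4/(-4) = 15 - 4*(-1)/4 = 15 - 8*(-⅛) = 15 + 1 = 16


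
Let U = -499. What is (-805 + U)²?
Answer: 1700416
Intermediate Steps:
(-805 + U)² = (-805 - 499)² = (-1304)² = 1700416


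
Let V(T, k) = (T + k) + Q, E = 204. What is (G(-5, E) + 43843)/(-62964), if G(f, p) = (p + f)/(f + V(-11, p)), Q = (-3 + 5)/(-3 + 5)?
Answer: -4143263/5950098 ≈ -0.69633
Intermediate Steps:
Q = 1 (Q = 2/2 = 2*(½) = 1)
V(T, k) = 1 + T + k (V(T, k) = (T + k) + 1 = 1 + T + k)
G(f, p) = (f + p)/(-10 + f + p) (G(f, p) = (p + f)/(f + (1 - 11 + p)) = (f + p)/(f + (-10 + p)) = (f + p)/(-10 + f + p))
(G(-5, E) + 43843)/(-62964) = ((-5 + 204)/(-10 - 5 + 204) + 43843)/(-62964) = (199/189 + 43843)*(-1/62964) = (8286526/189)*(-1/62964) = -4143263/5950098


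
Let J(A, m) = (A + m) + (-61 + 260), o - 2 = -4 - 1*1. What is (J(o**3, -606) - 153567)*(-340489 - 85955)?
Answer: 65672802444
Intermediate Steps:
o = -3 (o = 2 + (-4 - 1*1) = 2 + (-4 - 1) = 2 - 5 = -3)
J(A, m) = 199 + A + m (J(A, m) = (A + m) + 199 = 199 + A + m)
(J(o**3, -606) - 153567)*(-340489 - 85955) = ((199 + (-3)**3 - 606) - 153567)*(-340489 - 85955) = ((199 - 27 - 606) - 153567)*(-426444) = (-434 - 153567)*(-426444) = -154001*(-426444) = 65672802444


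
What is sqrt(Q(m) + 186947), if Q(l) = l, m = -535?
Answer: 2*sqrt(46603) ≈ 431.75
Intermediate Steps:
sqrt(Q(m) + 186947) = sqrt(-535 + 186947) = sqrt(186412) = 2*sqrt(46603)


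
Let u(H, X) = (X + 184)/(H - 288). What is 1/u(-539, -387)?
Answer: 827/203 ≈ 4.0739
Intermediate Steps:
u(H, X) = (184 + X)/(-288 + H)
1/u(-539, -387) = 1/((184 - 387)/(-288 - 539)) = 1/(-203/(-827)) = 1/(-1/827*(-203)) = 1/(203/827) = 827/203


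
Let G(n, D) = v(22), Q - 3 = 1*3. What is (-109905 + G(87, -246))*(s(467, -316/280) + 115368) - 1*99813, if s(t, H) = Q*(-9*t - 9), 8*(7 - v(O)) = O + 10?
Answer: -9901830405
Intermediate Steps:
Q = 6 (Q = 3 + 1*3 = 3 + 3 = 6)
v(O) = 23/4 - O/8 (v(O) = 7 - (O + 10)/8 = 7 - (10 + O)/8 = 7 + (-5/4 - O/8) = 23/4 - O/8)
G(n, D) = 3 (G(n, D) = 23/4 - 1/8*22 = 23/4 - 11/4 = 3)
s(t, H) = -54 - 54*t (s(t, H) = 6*(-9*t - 9) = 6*(-9 - 9*t) = -54 - 54*t)
(-109905 + G(87, -246))*(s(467, -316/280) + 115368) - 1*99813 = (-109905 + 3)*((-54 - 54*467) + 115368) - 1*99813 = -109902*((-54 - 25218) + 115368) - 99813 = -109902*(-25272 + 115368) - 99813 = -109902*90096 - 99813 = -9901730592 - 99813 = -9901830405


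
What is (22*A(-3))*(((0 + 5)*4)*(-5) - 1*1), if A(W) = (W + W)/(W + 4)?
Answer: 13332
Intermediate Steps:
A(W) = 2*W/(4 + W) (A(W) = (2*W)/(4 + W) = 2*W/(4 + W))
(22*A(-3))*(((0 + 5)*4)*(-5) - 1*1) = (22*(2*(-3)/(4 - 3)))*(((0 + 5)*4)*(-5) - 1*1) = (22*(2*(-3)/1))*((5*4)*(-5) - 1) = (22*(2*(-3)*1))*(20*(-5) - 1) = (22*(-6))*(-100 - 1) = -132*(-101) = 13332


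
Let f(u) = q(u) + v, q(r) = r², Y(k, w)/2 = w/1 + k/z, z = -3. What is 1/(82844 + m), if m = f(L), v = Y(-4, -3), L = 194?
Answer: 3/361430 ≈ 8.3004e-6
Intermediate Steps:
Y(k, w) = 2*w - 2*k/3 (Y(k, w) = 2*(w/1 + k/(-3)) = 2*(w*1 + k*(-⅓)) = 2*(w - k/3) = 2*w - 2*k/3)
v = -10/3 (v = 2*(-3) - ⅔*(-4) = -6 + 8/3 = -10/3 ≈ -3.3333)
f(u) = -10/3 + u² (f(u) = u² - 10/3 = -10/3 + u²)
m = 112898/3 (m = -10/3 + 194² = -10/3 + 37636 = 112898/3 ≈ 37633.)
1/(82844 + m) = 1/(82844 + 112898/3) = 1/(361430/3) = 3/361430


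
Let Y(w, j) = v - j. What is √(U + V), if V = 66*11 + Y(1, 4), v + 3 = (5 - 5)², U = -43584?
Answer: I*√42865 ≈ 207.04*I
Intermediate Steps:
v = -3 (v = -3 + (5 - 5)² = -3 + 0² = -3 + 0 = -3)
Y(w, j) = -3 - j
V = 719 (V = 66*11 + (-3 - 1*4) = 726 + (-3 - 4) = 726 - 7 = 719)
√(U + V) = √(-43584 + 719) = √(-42865) = I*√42865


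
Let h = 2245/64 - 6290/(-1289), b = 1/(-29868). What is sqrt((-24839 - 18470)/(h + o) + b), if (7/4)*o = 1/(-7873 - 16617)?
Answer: I*sqrt(19297988993887487188850184782404443)/4219568262520122 ≈ 32.922*I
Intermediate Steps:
o = -2/85715 (o = 4/(7*(-7873 - 16617)) = (4/7)/(-24490) = (4/7)*(-1/24490) = -2/85715 ≈ -2.3333e-5)
b = -1/29868 ≈ -3.3481e-5
h = 3296365/82496 (h = 2245*(1/64) - 6290*(-1/1289) = 2245/64 + 6290/1289 = 3296365/82496 ≈ 39.958)
sqrt((-24839 - 18470)/(h + o) + b) = sqrt((-24839 - 18470)/(3296365/82496 - 2/85715) - 1/29868) = sqrt(-43309/282547760983/7071144640 - 1/29868) = sqrt(-43309*7071144640/282547760983 - 1/29868) = sqrt(-306244203213760/282547760983 - 1/29868) = sqrt(-9146902144136344663/8439136525040244) = I*sqrt(19297988993887487188850184782404443)/4219568262520122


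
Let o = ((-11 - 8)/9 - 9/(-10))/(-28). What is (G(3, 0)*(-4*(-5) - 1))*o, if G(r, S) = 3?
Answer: 2071/840 ≈ 2.4655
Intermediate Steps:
o = 109/2520 (o = (-19*⅑ - 9*(-⅒))*(-1/28) = (-19/9 + 9/10)*(-1/28) = -109/90*(-1/28) = 109/2520 ≈ 0.043254)
(G(3, 0)*(-4*(-5) - 1))*o = (3*(-4*(-5) - 1))*(109/2520) = (3*(20 - 1))*(109/2520) = (3*19)*(109/2520) = 57*(109/2520) = 2071/840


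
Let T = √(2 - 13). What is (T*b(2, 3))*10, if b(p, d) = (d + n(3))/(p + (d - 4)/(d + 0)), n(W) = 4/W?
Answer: 26*I*√11 ≈ 86.232*I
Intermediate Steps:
b(p, d) = (4/3 + d)/(p + (-4 + d)/d) (b(p, d) = (d + 4/3)/(p + (d - 4)/(d + 0)) = (d + 4*(⅓))/(p + (-4 + d)/d) = (d + 4/3)/(p + (-4 + d)/d) = (4/3 + d)/(p + (-4 + d)/d))
T = I*√11 (T = √(-11) = I*√11 ≈ 3.3166*I)
(T*b(2, 3))*10 = ((I*√11)*((⅓)*3*(4 + 3*3)/(-4 + 3 + 3*2)))*10 = ((I*√11)*((⅓)*3*(4 + 9)/(-4 + 3 + 6)))*10 = ((I*√11)*((⅓)*3*13/5))*10 = ((I*√11)*((⅓)*3*(⅕)*13))*10 = ((I*√11)*(13/5))*10 = (13*I*√11/5)*10 = 26*I*√11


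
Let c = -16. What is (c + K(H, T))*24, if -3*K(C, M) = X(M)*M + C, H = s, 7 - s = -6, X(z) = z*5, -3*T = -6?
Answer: -648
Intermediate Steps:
T = 2 (T = -⅓*(-6) = 2)
X(z) = 5*z
s = 13 (s = 7 - 1*(-6) = 7 + 6 = 13)
H = 13
K(C, M) = -5*M²/3 - C/3 (K(C, M) = -((5*M)*M + C)/3 = -(5*M² + C)/3 = -(C + 5*M²)/3 = -5*M²/3 - C/3)
(c + K(H, T))*24 = (-16 + (-5/3*2² - ⅓*13))*24 = (-16 + (-5/3*4 - 13/3))*24 = (-16 + (-20/3 - 13/3))*24 = (-16 - 11)*24 = -27*24 = -648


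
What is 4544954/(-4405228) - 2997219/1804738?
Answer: -2675735531623/993785296283 ≈ -2.6925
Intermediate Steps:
4544954/(-4405228) - 2997219/1804738 = 4544954*(-1/4405228) - 2997219*1/1804738 = -2272477/2202614 - 2997219/1804738 = -2675735531623/993785296283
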